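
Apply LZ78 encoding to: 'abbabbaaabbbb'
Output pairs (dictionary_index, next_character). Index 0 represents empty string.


LZ78 encoding steps:
Dictionary: {0: ''}
Step 1: w='' (idx 0), next='a' -> output (0, 'a'), add 'a' as idx 1
Step 2: w='' (idx 0), next='b' -> output (0, 'b'), add 'b' as idx 2
Step 3: w='b' (idx 2), next='a' -> output (2, 'a'), add 'ba' as idx 3
Step 4: w='b' (idx 2), next='b' -> output (2, 'b'), add 'bb' as idx 4
Step 5: w='a' (idx 1), next='a' -> output (1, 'a'), add 'aa' as idx 5
Step 6: w='a' (idx 1), next='b' -> output (1, 'b'), add 'ab' as idx 6
Step 7: w='bb' (idx 4), next='b' -> output (4, 'b'), add 'bbb' as idx 7


Encoded: [(0, 'a'), (0, 'b'), (2, 'a'), (2, 'b'), (1, 'a'), (1, 'b'), (4, 'b')]


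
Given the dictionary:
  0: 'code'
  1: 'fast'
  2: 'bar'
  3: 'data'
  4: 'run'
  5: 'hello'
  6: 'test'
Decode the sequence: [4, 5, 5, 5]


Look up each index in the dictionary:
  4 -> 'run'
  5 -> 'hello'
  5 -> 'hello'
  5 -> 'hello'

Decoded: "run hello hello hello"


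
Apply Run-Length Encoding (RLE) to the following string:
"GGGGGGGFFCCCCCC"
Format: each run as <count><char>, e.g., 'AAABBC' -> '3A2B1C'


Scanning runs left to right:
  i=0: run of 'G' x 7 -> '7G'
  i=7: run of 'F' x 2 -> '2F'
  i=9: run of 'C' x 6 -> '6C'

RLE = 7G2F6C


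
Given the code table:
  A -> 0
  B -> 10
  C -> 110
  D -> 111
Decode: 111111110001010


Decoding:
111 -> D
111 -> D
110 -> C
0 -> A
0 -> A
10 -> B
10 -> B


Result: DDCAABB


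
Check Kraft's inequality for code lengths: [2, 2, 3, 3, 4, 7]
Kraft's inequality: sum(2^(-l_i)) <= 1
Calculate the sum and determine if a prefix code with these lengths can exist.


Sum = 2^(-2) + 2^(-2) + 2^(-3) + 2^(-3) + 2^(-4) + 2^(-7)
    = 0.25 + 0.25 + 0.125 + 0.125 + 0.0625 + 0.0078125
    = 105/128 = 0.8203125
Since 0.8203125 <= 1, Kraft's inequality IS satisfied.
A prefix code with these lengths CAN exist.

Kraft sum = 0.8203125. Satisfied.


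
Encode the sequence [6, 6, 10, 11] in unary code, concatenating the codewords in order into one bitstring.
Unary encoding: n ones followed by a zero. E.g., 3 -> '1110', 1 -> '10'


Encode each number as n ones followed by a terminating 0:
  6 -> 1111110 (7 bits)
  6 -> 1111110 (7 bits)
  10 -> 11111111110 (11 bits)
  11 -> 111111111110 (12 bits)
Total length = 7 + 7 + 11 + 12 = 37 bits.

Unary([6, 6, 10, 11]) = 1111110111111011111111110111111111110 (37 bits)


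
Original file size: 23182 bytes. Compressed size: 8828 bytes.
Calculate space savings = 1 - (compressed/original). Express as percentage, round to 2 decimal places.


ratio = compressed/original = 8828/23182 = 0.380813
savings = 1 - ratio = 1 - 0.380813 = 0.619187
as a percentage: 0.619187 * 100 = 61.92%

Space savings = 1 - 8828/23182 = 61.92%


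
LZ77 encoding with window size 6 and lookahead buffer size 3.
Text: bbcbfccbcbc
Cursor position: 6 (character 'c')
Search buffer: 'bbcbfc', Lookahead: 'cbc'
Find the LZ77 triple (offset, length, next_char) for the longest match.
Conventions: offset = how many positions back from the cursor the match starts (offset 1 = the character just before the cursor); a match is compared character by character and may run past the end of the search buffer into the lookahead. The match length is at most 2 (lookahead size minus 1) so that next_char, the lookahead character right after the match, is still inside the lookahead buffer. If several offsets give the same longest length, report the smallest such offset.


Try each offset into the search buffer:
  offset=1 (pos 5, char 'c'): match length 1
  offset=2 (pos 4, char 'f'): match length 0
  offset=3 (pos 3, char 'b'): match length 0
  offset=4 (pos 2, char 'c'): match length 2
  offset=5 (pos 1, char 'b'): match length 0
  offset=6 (pos 0, char 'b'): match length 0
Longest match has length 2 at offset 4.
next_char = character at position 6 + 2 = 8 -> 'c'

Best match: offset=4, length=2 (matching 'cb' starting at position 2)
LZ77 triple: (4, 2, 'c')


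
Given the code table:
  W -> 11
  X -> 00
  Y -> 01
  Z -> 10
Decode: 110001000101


Decoding:
11 -> W
00 -> X
01 -> Y
00 -> X
01 -> Y
01 -> Y


Result: WXYXYY


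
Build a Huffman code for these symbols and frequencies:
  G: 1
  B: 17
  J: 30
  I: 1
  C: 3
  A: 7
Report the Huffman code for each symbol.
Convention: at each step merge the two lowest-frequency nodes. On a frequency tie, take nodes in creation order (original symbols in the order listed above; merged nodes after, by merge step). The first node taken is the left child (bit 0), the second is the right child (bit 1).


Huffman tree construction:
Step 1: Merge G(1) + I(1) = 2
Step 2: Merge (G+I)(2) + C(3) = 5
Step 3: Merge ((G+I)+C)(5) + A(7) = 12
Step 4: Merge (((G+I)+C)+A)(12) + B(17) = 29
Step 5: Merge ((((G+I)+C)+A)+B)(29) + J(30) = 59
Read each symbol's code off the tree from the root (left child = 0, right child = 1).

Codes:
  G: 00000 (length 5)
  B: 01 (length 2)
  J: 1 (length 1)
  I: 00001 (length 5)
  C: 0001 (length 4)
  A: 001 (length 3)
Average code length: 107/59 = 1.8136 bits/symbol


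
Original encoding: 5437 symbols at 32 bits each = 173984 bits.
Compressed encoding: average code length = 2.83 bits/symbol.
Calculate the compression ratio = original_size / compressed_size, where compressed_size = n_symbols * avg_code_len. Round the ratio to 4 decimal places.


original_size = n_symbols * orig_bits = 5437 * 32 = 173984 bits
compressed_size = n_symbols * avg_code_len = 5437 * 2.83 = 15386.71 bits
ratio = original_size / compressed_size = 173984 / 15386.71 = 11.3074

Compression ratio = 11.3074


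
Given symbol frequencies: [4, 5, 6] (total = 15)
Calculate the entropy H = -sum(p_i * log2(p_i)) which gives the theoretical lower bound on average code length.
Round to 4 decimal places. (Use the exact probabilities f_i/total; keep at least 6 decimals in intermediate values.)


Per-symbol terms -p_i * log2(p_i) with p_i = f_i/15:
  p = 4/15 = 0.266667: log2(p) = -1.906891, -p*log2(p) = 0.508504
  p = 5/15 = 0.333333: log2(p) = -1.584963, -p*log2(p) = 0.528321
  p = 6/15 = 0.400000: log2(p) = -1.321928, -p*log2(p) = 0.528771
H = 0.508504 + 0.528321 + 0.528771 = 1.565596

H = 1.5656 bits/symbol


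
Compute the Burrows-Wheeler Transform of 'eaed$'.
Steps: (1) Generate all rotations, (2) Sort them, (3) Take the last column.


Rotations (sorted):
  0: $eaed -> last char: d
  1: aed$e -> last char: e
  2: d$eae -> last char: e
  3: eaed$ -> last char: $
  4: ed$ea -> last char: a


BWT = dee$a


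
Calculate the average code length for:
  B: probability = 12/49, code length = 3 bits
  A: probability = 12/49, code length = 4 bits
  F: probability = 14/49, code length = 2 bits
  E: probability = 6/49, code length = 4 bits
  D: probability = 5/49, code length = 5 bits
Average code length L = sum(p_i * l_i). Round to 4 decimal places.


Weighted contributions p_i * l_i:
  B: (12/49) * 3 = 36/49
  A: (12/49) * 4 = 48/49
  F: (14/49) * 2 = 28/49
  E: (6/49) * 4 = 24/49
  D: (5/49) * 5 = 25/49
Sum = (36 + 48 + 28 + 24 + 25)/49 = 161/49

L = 161/49 = 3.2857 bits/symbol


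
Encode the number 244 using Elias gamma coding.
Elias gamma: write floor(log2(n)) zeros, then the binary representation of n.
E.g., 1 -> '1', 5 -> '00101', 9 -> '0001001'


num_bits = floor(log2(244)) + 1 = 8
leading_zeros = num_bits - 1 = 7
binary(244) = 11110100

Elias gamma(244) = '0000000' + '11110100' = 000000011110100 (15 bits)


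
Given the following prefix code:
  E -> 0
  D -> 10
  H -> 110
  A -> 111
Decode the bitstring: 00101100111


Decoding step by step:
Bits 0 -> E
Bits 0 -> E
Bits 10 -> D
Bits 110 -> H
Bits 0 -> E
Bits 111 -> A


Decoded message: EEDHEA


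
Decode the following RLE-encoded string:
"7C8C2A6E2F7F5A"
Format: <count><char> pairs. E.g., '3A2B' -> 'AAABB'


Expanding each <count><char> pair:
  7C -> 'CCCCCCC'
  8C -> 'CCCCCCCC'
  2A -> 'AA'
  6E -> 'EEEEEE'
  2F -> 'FF'
  7F -> 'FFFFFFF'
  5A -> 'AAAAA'

Decoded = CCCCCCCCCCCCCCCAAEEEEEEFFFFFFFFFAAAAA


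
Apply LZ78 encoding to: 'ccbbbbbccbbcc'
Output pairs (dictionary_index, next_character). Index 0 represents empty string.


LZ78 encoding steps:
Dictionary: {0: ''}
Step 1: w='' (idx 0), next='c' -> output (0, 'c'), add 'c' as idx 1
Step 2: w='c' (idx 1), next='b' -> output (1, 'b'), add 'cb' as idx 2
Step 3: w='' (idx 0), next='b' -> output (0, 'b'), add 'b' as idx 3
Step 4: w='b' (idx 3), next='b' -> output (3, 'b'), add 'bb' as idx 4
Step 5: w='b' (idx 3), next='c' -> output (3, 'c'), add 'bc' as idx 5
Step 6: w='cb' (idx 2), next='b' -> output (2, 'b'), add 'cbb' as idx 6
Step 7: w='c' (idx 1), next='c' -> output (1, 'c'), add 'cc' as idx 7


Encoded: [(0, 'c'), (1, 'b'), (0, 'b'), (3, 'b'), (3, 'c'), (2, 'b'), (1, 'c')]


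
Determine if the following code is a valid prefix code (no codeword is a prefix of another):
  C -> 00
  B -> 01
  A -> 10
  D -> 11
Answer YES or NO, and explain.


Checking each pair (does one codeword prefix another?):
  C='00' vs B='01': no prefix
  C='00' vs A='10': no prefix
  C='00' vs D='11': no prefix
  B='01' vs C='00': no prefix
  B='01' vs A='10': no prefix
  B='01' vs D='11': no prefix
  A='10' vs C='00': no prefix
  A='10' vs B='01': no prefix
  A='10' vs D='11': no prefix
  D='11' vs C='00': no prefix
  D='11' vs B='01': no prefix
  D='11' vs A='10': no prefix
No violation found over all pairs.

YES -- this is a valid prefix code. No codeword is a prefix of any other codeword.


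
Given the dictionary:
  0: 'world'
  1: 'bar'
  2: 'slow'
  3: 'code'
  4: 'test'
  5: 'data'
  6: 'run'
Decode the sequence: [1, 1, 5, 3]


Look up each index in the dictionary:
  1 -> 'bar'
  1 -> 'bar'
  5 -> 'data'
  3 -> 'code'

Decoded: "bar bar data code"


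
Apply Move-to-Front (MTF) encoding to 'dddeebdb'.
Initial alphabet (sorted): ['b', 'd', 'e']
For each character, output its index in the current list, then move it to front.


MTF encoding:
'd': index 1 in ['b', 'd', 'e'] -> ['d', 'b', 'e']
'd': index 0 in ['d', 'b', 'e'] -> ['d', 'b', 'e']
'd': index 0 in ['d', 'b', 'e'] -> ['d', 'b', 'e']
'e': index 2 in ['d', 'b', 'e'] -> ['e', 'd', 'b']
'e': index 0 in ['e', 'd', 'b'] -> ['e', 'd', 'b']
'b': index 2 in ['e', 'd', 'b'] -> ['b', 'e', 'd']
'd': index 2 in ['b', 'e', 'd'] -> ['d', 'b', 'e']
'b': index 1 in ['d', 'b', 'e'] -> ['b', 'd', 'e']


Output: [1, 0, 0, 2, 0, 2, 2, 1]


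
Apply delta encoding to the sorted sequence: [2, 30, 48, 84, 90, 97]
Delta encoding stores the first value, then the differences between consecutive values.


First value: 2
Deltas:
  30 - 2 = 28
  48 - 30 = 18
  84 - 48 = 36
  90 - 84 = 6
  97 - 90 = 7


Delta encoded: [2, 28, 18, 36, 6, 7]


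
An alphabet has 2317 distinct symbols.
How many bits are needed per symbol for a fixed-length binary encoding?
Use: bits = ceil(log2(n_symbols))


log2(2317) = 11.178
Bracket: 2^11 = 2048 < 2317 <= 2^12 = 4096
So ceil(log2(2317)) = 12

bits = ceil(log2(2317)) = ceil(11.178) = 12 bits


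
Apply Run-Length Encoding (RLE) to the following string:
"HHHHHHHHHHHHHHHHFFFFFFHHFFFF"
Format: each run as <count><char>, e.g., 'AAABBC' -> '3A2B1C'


Scanning runs left to right:
  i=0: run of 'H' x 16 -> '16H'
  i=16: run of 'F' x 6 -> '6F'
  i=22: run of 'H' x 2 -> '2H'
  i=24: run of 'F' x 4 -> '4F'

RLE = 16H6F2H4F


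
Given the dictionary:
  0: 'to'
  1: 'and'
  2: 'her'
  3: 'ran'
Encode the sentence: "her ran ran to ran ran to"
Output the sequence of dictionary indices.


Look up each word in the dictionary:
  'her' -> 2
  'ran' -> 3
  'ran' -> 3
  'to' -> 0
  'ran' -> 3
  'ran' -> 3
  'to' -> 0

Encoded: [2, 3, 3, 0, 3, 3, 0]


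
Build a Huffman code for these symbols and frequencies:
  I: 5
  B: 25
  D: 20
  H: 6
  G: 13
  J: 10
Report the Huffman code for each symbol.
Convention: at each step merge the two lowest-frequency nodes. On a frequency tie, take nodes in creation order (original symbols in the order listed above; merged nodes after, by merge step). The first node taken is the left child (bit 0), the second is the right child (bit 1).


Huffman tree construction:
Step 1: Merge I(5) + H(6) = 11
Step 2: Merge J(10) + (I+H)(11) = 21
Step 3: Merge G(13) + D(20) = 33
Step 4: Merge (J+(I+H))(21) + B(25) = 46
Step 5: Merge (G+D)(33) + ((J+(I+H))+B)(46) = 79
Read each symbol's code off the tree from the root (left child = 0, right child = 1).

Codes:
  I: 1010 (length 4)
  B: 11 (length 2)
  D: 01 (length 2)
  H: 1011 (length 4)
  G: 00 (length 2)
  J: 100 (length 3)
Average code length: 190/79 = 2.4051 bits/symbol


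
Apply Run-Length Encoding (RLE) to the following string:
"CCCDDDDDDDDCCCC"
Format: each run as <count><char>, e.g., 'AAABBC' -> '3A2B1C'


Scanning runs left to right:
  i=0: run of 'C' x 3 -> '3C'
  i=3: run of 'D' x 8 -> '8D'
  i=11: run of 'C' x 4 -> '4C'

RLE = 3C8D4C


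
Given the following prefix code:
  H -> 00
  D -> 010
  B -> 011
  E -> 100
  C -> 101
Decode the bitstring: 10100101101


Decoding step by step:
Bits 101 -> C
Bits 00 -> H
Bits 101 -> C
Bits 101 -> C


Decoded message: CHCC


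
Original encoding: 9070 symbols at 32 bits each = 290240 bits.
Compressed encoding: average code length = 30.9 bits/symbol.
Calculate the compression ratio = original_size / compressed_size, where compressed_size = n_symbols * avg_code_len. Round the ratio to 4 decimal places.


original_size = n_symbols * orig_bits = 9070 * 32 = 290240 bits
compressed_size = n_symbols * avg_code_len = 9070 * 30.9 = 280263.0 bits
ratio = original_size / compressed_size = 290240 / 280263.0 = 1.0356

Compression ratio = 1.0356


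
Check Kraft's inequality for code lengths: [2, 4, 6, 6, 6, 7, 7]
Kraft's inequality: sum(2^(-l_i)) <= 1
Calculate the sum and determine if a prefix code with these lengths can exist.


Sum = 2^(-2) + 2^(-4) + 2^(-6) + 2^(-6) + 2^(-6) + 2^(-7) + 2^(-7)
    = 0.25 + 0.0625 + 0.015625 + 0.015625 + 0.015625 + 0.0078125 + 0.0078125
    = 48/128 = 0.375
Since 0.375 <= 1, Kraft's inequality IS satisfied.
A prefix code with these lengths CAN exist.

Kraft sum = 0.375. Satisfied.


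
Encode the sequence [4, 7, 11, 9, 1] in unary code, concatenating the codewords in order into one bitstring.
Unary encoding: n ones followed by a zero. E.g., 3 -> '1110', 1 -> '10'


Encode each number as n ones followed by a terminating 0:
  4 -> 11110 (5 bits)
  7 -> 11111110 (8 bits)
  11 -> 111111111110 (12 bits)
  9 -> 1111111110 (10 bits)
  1 -> 10 (2 bits)
Total length = 5 + 8 + 12 + 10 + 2 = 37 bits.

Unary([4, 7, 11, 9, 1]) = 1111011111110111111111110111111111010 (37 bits)


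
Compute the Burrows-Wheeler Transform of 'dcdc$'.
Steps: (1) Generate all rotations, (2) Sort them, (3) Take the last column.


Rotations (sorted):
  0: $dcdc -> last char: c
  1: c$dcd -> last char: d
  2: cdc$d -> last char: d
  3: dc$dc -> last char: c
  4: dcdc$ -> last char: $


BWT = cddc$


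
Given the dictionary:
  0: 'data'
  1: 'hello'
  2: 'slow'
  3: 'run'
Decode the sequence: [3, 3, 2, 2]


Look up each index in the dictionary:
  3 -> 'run'
  3 -> 'run'
  2 -> 'slow'
  2 -> 'slow'

Decoded: "run run slow slow"


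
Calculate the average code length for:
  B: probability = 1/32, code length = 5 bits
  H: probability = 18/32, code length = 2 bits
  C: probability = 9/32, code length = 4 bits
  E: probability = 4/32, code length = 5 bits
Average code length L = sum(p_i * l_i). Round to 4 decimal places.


Weighted contributions p_i * l_i:
  B: (1/32) * 5 = 5/32
  H: (18/32) * 2 = 36/32
  C: (9/32) * 4 = 36/32
  E: (4/32) * 5 = 20/32
Sum = (5 + 36 + 36 + 20)/32 = 97/32

L = 97/32 = 3.0313 bits/symbol


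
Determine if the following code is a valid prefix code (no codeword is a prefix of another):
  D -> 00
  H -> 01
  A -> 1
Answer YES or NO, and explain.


Checking each pair (does one codeword prefix another?):
  D='00' vs H='01': no prefix
  D='00' vs A='1': no prefix
  H='01' vs D='00': no prefix
  H='01' vs A='1': no prefix
  A='1' vs D='00': no prefix
  A='1' vs H='01': no prefix
No violation found over all pairs.

YES -- this is a valid prefix code. No codeword is a prefix of any other codeword.


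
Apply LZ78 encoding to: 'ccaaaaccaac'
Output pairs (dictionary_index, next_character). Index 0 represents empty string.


LZ78 encoding steps:
Dictionary: {0: ''}
Step 1: w='' (idx 0), next='c' -> output (0, 'c'), add 'c' as idx 1
Step 2: w='c' (idx 1), next='a' -> output (1, 'a'), add 'ca' as idx 2
Step 3: w='' (idx 0), next='a' -> output (0, 'a'), add 'a' as idx 3
Step 4: w='a' (idx 3), next='a' -> output (3, 'a'), add 'aa' as idx 4
Step 5: w='c' (idx 1), next='c' -> output (1, 'c'), add 'cc' as idx 5
Step 6: w='aa' (idx 4), next='c' -> output (4, 'c'), add 'aac' as idx 6


Encoded: [(0, 'c'), (1, 'a'), (0, 'a'), (3, 'a'), (1, 'c'), (4, 'c')]


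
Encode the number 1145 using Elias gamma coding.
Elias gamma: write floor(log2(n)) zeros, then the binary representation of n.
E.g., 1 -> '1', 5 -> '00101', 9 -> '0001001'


num_bits = floor(log2(1145)) + 1 = 11
leading_zeros = num_bits - 1 = 10
binary(1145) = 10001111001

Elias gamma(1145) = '0000000000' + '10001111001' = 000000000010001111001 (21 bits)


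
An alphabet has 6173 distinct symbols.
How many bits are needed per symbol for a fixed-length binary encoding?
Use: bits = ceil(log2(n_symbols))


log2(6173) = 12.5918
Bracket: 2^12 = 4096 < 6173 <= 2^13 = 8192
So ceil(log2(6173)) = 13

bits = ceil(log2(6173)) = ceil(12.5918) = 13 bits


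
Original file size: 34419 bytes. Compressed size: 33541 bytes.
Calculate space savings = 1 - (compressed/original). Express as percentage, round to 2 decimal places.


ratio = compressed/original = 33541/34419 = 0.974491
savings = 1 - ratio = 1 - 0.974491 = 0.025509
as a percentage: 0.025509 * 100 = 2.55%

Space savings = 1 - 33541/34419 = 2.55%


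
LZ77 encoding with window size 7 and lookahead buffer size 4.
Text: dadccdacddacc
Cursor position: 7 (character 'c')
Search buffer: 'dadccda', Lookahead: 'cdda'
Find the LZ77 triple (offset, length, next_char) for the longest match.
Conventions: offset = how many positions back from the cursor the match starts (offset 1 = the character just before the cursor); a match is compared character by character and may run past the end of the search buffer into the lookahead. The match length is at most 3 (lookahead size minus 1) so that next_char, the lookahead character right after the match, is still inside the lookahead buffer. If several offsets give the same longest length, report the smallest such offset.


Try each offset into the search buffer:
  offset=1 (pos 6, char 'a'): match length 0
  offset=2 (pos 5, char 'd'): match length 0
  offset=3 (pos 4, char 'c'): match length 2
  offset=4 (pos 3, char 'c'): match length 1
  offset=5 (pos 2, char 'd'): match length 0
  offset=6 (pos 1, char 'a'): match length 0
  offset=7 (pos 0, char 'd'): match length 0
Longest match has length 2 at offset 3.
next_char = character at position 7 + 2 = 9 -> 'd'

Best match: offset=3, length=2 (matching 'cd' starting at position 4)
LZ77 triple: (3, 2, 'd')


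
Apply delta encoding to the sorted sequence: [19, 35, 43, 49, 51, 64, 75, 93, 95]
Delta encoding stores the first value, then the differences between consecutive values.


First value: 19
Deltas:
  35 - 19 = 16
  43 - 35 = 8
  49 - 43 = 6
  51 - 49 = 2
  64 - 51 = 13
  75 - 64 = 11
  93 - 75 = 18
  95 - 93 = 2


Delta encoded: [19, 16, 8, 6, 2, 13, 11, 18, 2]


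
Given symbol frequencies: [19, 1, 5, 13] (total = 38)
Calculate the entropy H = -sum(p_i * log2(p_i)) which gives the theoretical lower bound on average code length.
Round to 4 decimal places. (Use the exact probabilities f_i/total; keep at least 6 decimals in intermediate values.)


Per-symbol terms -p_i * log2(p_i) with p_i = f_i/38:
  p = 19/38 = 0.500000: log2(p) = -1.000000, -p*log2(p) = 0.500000
  p = 1/38 = 0.026316: log2(p) = -5.247928, -p*log2(p) = 0.138103
  p = 5/38 = 0.131579: log2(p) = -2.925999, -p*log2(p) = 0.385000
  p = 13/38 = 0.342105: log2(p) = -1.547488, -p*log2(p) = 0.529404
H = 0.500000 + 0.138103 + 0.385000 + 0.529404 = 1.552507

H = 1.5525 bits/symbol


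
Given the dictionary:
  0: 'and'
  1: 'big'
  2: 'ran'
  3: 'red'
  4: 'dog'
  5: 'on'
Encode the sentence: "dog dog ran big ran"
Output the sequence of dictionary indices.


Look up each word in the dictionary:
  'dog' -> 4
  'dog' -> 4
  'ran' -> 2
  'big' -> 1
  'ran' -> 2

Encoded: [4, 4, 2, 1, 2]


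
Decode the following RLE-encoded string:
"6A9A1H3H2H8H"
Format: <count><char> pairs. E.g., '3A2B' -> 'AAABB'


Expanding each <count><char> pair:
  6A -> 'AAAAAA'
  9A -> 'AAAAAAAAA'
  1H -> 'H'
  3H -> 'HHH'
  2H -> 'HH'
  8H -> 'HHHHHHHH'

Decoded = AAAAAAAAAAAAAAAHHHHHHHHHHHHHH


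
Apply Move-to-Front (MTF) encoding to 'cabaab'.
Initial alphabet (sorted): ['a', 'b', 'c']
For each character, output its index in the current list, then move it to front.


MTF encoding:
'c': index 2 in ['a', 'b', 'c'] -> ['c', 'a', 'b']
'a': index 1 in ['c', 'a', 'b'] -> ['a', 'c', 'b']
'b': index 2 in ['a', 'c', 'b'] -> ['b', 'a', 'c']
'a': index 1 in ['b', 'a', 'c'] -> ['a', 'b', 'c']
'a': index 0 in ['a', 'b', 'c'] -> ['a', 'b', 'c']
'b': index 1 in ['a', 'b', 'c'] -> ['b', 'a', 'c']


Output: [2, 1, 2, 1, 0, 1]


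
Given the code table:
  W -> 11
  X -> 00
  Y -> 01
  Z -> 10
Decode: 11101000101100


Decoding:
11 -> W
10 -> Z
10 -> Z
00 -> X
10 -> Z
11 -> W
00 -> X


Result: WZZXZWX


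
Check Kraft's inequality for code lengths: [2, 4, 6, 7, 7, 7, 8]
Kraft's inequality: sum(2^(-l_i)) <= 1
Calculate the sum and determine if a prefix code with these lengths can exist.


Sum = 2^(-2) + 2^(-4) + 2^(-6) + 2^(-7) + 2^(-7) + 2^(-7) + 2^(-8)
    = 0.25 + 0.0625 + 0.015625 + 0.0078125 + 0.0078125 + 0.0078125 + 0.00390625
    = 91/256 = 0.35546875
Since 0.35546875 <= 1, Kraft's inequality IS satisfied.
A prefix code with these lengths CAN exist.

Kraft sum = 0.35546875. Satisfied.


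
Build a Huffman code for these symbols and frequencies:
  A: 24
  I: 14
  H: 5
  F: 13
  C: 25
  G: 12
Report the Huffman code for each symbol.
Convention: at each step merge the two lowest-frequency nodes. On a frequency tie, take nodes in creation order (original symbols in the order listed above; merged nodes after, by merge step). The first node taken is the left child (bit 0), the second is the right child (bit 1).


Huffman tree construction:
Step 1: Merge H(5) + G(12) = 17
Step 2: Merge F(13) + I(14) = 27
Step 3: Merge (H+G)(17) + A(24) = 41
Step 4: Merge C(25) + (F+I)(27) = 52
Step 5: Merge ((H+G)+A)(41) + (C+(F+I))(52) = 93
Read each symbol's code off the tree from the root (left child = 0, right child = 1).

Codes:
  A: 01 (length 2)
  I: 111 (length 3)
  H: 000 (length 3)
  F: 110 (length 3)
  C: 10 (length 2)
  G: 001 (length 3)
Average code length: 230/93 = 2.4731 bits/symbol


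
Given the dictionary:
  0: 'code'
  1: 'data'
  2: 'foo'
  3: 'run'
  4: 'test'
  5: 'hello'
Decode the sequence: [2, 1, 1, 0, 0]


Look up each index in the dictionary:
  2 -> 'foo'
  1 -> 'data'
  1 -> 'data'
  0 -> 'code'
  0 -> 'code'

Decoded: "foo data data code code"


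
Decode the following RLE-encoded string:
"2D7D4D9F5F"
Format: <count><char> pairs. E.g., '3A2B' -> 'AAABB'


Expanding each <count><char> pair:
  2D -> 'DD'
  7D -> 'DDDDDDD'
  4D -> 'DDDD'
  9F -> 'FFFFFFFFF'
  5F -> 'FFFFF'

Decoded = DDDDDDDDDDDDDFFFFFFFFFFFFFF


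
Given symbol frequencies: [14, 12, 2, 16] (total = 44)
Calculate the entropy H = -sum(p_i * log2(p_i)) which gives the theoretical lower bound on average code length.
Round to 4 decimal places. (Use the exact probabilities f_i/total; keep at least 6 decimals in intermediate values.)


Per-symbol terms -p_i * log2(p_i) with p_i = f_i/44:
  p = 14/44 = 0.318182: log2(p) = -1.652077, -p*log2(p) = 0.525661
  p = 12/44 = 0.272727: log2(p) = -1.874469, -p*log2(p) = 0.511219
  p = 2/44 = 0.045455: log2(p) = -4.459432, -p*log2(p) = 0.202701
  p = 16/44 = 0.363636: log2(p) = -1.459432, -p*log2(p) = 0.530702
H = 0.525661 + 0.511219 + 0.202701 + 0.530702 = 1.770283

H = 1.7703 bits/symbol


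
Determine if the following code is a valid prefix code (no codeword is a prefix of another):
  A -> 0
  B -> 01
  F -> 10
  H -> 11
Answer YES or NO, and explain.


Checking each pair (does one codeword prefix another?):
  A='0' vs B='01': prefix -- VIOLATION

NO -- this is NOT a valid prefix code. A (0) is a prefix of B (01).


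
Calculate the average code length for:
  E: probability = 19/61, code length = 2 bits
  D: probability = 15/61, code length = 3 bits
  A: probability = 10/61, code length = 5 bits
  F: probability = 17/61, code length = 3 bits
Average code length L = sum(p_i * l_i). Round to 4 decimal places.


Weighted contributions p_i * l_i:
  E: (19/61) * 2 = 38/61
  D: (15/61) * 3 = 45/61
  A: (10/61) * 5 = 50/61
  F: (17/61) * 3 = 51/61
Sum = (38 + 45 + 50 + 51)/61 = 184/61

L = 184/61 = 3.0164 bits/symbol


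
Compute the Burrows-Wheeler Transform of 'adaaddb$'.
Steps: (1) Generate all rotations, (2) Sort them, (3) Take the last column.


Rotations (sorted):
  0: $adaaddb -> last char: b
  1: aaddb$ad -> last char: d
  2: adaaddb$ -> last char: $
  3: addb$ada -> last char: a
  4: b$adaadd -> last char: d
  5: daaddb$a -> last char: a
  6: db$adaad -> last char: d
  7: ddb$adaa -> last char: a


BWT = bd$adada


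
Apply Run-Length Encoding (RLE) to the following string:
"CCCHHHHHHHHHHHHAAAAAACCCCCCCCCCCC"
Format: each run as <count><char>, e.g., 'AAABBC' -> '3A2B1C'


Scanning runs left to right:
  i=0: run of 'C' x 3 -> '3C'
  i=3: run of 'H' x 12 -> '12H'
  i=15: run of 'A' x 6 -> '6A'
  i=21: run of 'C' x 12 -> '12C'

RLE = 3C12H6A12C


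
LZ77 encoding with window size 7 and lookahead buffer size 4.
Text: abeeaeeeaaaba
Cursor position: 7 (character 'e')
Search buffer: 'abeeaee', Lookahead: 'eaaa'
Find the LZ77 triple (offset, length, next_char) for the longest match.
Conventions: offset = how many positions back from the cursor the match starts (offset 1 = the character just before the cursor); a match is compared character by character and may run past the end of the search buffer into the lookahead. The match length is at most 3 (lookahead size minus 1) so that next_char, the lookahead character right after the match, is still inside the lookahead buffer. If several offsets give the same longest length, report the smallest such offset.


Try each offset into the search buffer:
  offset=1 (pos 6, char 'e'): match length 1
  offset=2 (pos 5, char 'e'): match length 1
  offset=3 (pos 4, char 'a'): match length 0
  offset=4 (pos 3, char 'e'): match length 2
  offset=5 (pos 2, char 'e'): match length 1
  offset=6 (pos 1, char 'b'): match length 0
  offset=7 (pos 0, char 'a'): match length 0
Longest match has length 2 at offset 4.
next_char = character at position 7 + 2 = 9 -> 'a'

Best match: offset=4, length=2 (matching 'ea' starting at position 3)
LZ77 triple: (4, 2, 'a')


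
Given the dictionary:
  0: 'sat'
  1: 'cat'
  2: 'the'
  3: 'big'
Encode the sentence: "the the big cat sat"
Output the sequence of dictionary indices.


Look up each word in the dictionary:
  'the' -> 2
  'the' -> 2
  'big' -> 3
  'cat' -> 1
  'sat' -> 0

Encoded: [2, 2, 3, 1, 0]


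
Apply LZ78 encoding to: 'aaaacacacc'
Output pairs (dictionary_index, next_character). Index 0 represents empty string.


LZ78 encoding steps:
Dictionary: {0: ''}
Step 1: w='' (idx 0), next='a' -> output (0, 'a'), add 'a' as idx 1
Step 2: w='a' (idx 1), next='a' -> output (1, 'a'), add 'aa' as idx 2
Step 3: w='a' (idx 1), next='c' -> output (1, 'c'), add 'ac' as idx 3
Step 4: w='ac' (idx 3), next='a' -> output (3, 'a'), add 'aca' as idx 4
Step 5: w='' (idx 0), next='c' -> output (0, 'c'), add 'c' as idx 5
Step 6: w='c' (idx 5), end of input -> output (5, '')


Encoded: [(0, 'a'), (1, 'a'), (1, 'c'), (3, 'a'), (0, 'c'), (5, '')]


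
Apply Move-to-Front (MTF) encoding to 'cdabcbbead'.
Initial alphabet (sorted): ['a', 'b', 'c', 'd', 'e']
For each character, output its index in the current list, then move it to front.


MTF encoding:
'c': index 2 in ['a', 'b', 'c', 'd', 'e'] -> ['c', 'a', 'b', 'd', 'e']
'd': index 3 in ['c', 'a', 'b', 'd', 'e'] -> ['d', 'c', 'a', 'b', 'e']
'a': index 2 in ['d', 'c', 'a', 'b', 'e'] -> ['a', 'd', 'c', 'b', 'e']
'b': index 3 in ['a', 'd', 'c', 'b', 'e'] -> ['b', 'a', 'd', 'c', 'e']
'c': index 3 in ['b', 'a', 'd', 'c', 'e'] -> ['c', 'b', 'a', 'd', 'e']
'b': index 1 in ['c', 'b', 'a', 'd', 'e'] -> ['b', 'c', 'a', 'd', 'e']
'b': index 0 in ['b', 'c', 'a', 'd', 'e'] -> ['b', 'c', 'a', 'd', 'e']
'e': index 4 in ['b', 'c', 'a', 'd', 'e'] -> ['e', 'b', 'c', 'a', 'd']
'a': index 3 in ['e', 'b', 'c', 'a', 'd'] -> ['a', 'e', 'b', 'c', 'd']
'd': index 4 in ['a', 'e', 'b', 'c', 'd'] -> ['d', 'a', 'e', 'b', 'c']


Output: [2, 3, 2, 3, 3, 1, 0, 4, 3, 4]


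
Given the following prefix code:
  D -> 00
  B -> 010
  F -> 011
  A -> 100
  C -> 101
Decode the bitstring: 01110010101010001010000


Decoding step by step:
Bits 011 -> F
Bits 100 -> A
Bits 101 -> C
Bits 010 -> B
Bits 100 -> A
Bits 010 -> B
Bits 100 -> A
Bits 00 -> D


Decoded message: FACBABAD


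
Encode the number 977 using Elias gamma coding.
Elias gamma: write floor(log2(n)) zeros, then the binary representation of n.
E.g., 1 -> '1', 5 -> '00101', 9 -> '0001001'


num_bits = floor(log2(977)) + 1 = 10
leading_zeros = num_bits - 1 = 9
binary(977) = 1111010001

Elias gamma(977) = '000000000' + '1111010001' = 0000000001111010001 (19 bits)


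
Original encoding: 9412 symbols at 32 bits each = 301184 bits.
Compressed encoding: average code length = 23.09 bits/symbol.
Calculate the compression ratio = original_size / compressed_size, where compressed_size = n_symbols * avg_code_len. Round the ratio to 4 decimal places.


original_size = n_symbols * orig_bits = 9412 * 32 = 301184 bits
compressed_size = n_symbols * avg_code_len = 9412 * 23.09 = 217323.08 bits
ratio = original_size / compressed_size = 301184 / 217323.08 = 1.3859

Compression ratio = 1.3859


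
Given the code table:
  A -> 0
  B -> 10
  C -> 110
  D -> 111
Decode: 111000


Decoding:
111 -> D
0 -> A
0 -> A
0 -> A


Result: DAAA


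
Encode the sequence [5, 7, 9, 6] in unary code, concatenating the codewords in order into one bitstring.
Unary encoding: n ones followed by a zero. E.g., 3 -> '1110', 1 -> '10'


Encode each number as n ones followed by a terminating 0:
  5 -> 111110 (6 bits)
  7 -> 11111110 (8 bits)
  9 -> 1111111110 (10 bits)
  6 -> 1111110 (7 bits)
Total length = 6 + 8 + 10 + 7 = 31 bits.

Unary([5, 7, 9, 6]) = 1111101111111011111111101111110 (31 bits)


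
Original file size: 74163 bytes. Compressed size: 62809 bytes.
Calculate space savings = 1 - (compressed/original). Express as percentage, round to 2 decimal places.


ratio = compressed/original = 62809/74163 = 0.846905
savings = 1 - ratio = 1 - 0.846905 = 0.153095
as a percentage: 0.153095 * 100 = 15.31%

Space savings = 1 - 62809/74163 = 15.31%


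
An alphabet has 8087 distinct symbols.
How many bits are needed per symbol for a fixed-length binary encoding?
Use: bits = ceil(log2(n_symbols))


log2(8087) = 12.9814
Bracket: 2^12 = 4096 < 8087 <= 2^13 = 8192
So ceil(log2(8087)) = 13

bits = ceil(log2(8087)) = ceil(12.9814) = 13 bits


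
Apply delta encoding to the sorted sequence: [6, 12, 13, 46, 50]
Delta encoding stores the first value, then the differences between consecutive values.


First value: 6
Deltas:
  12 - 6 = 6
  13 - 12 = 1
  46 - 13 = 33
  50 - 46 = 4


Delta encoded: [6, 6, 1, 33, 4]


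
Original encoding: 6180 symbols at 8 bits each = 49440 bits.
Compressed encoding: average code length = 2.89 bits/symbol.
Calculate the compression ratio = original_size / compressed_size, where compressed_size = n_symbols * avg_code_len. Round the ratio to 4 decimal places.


original_size = n_symbols * orig_bits = 6180 * 8 = 49440 bits
compressed_size = n_symbols * avg_code_len = 6180 * 2.89 = 17860.2 bits
ratio = original_size / compressed_size = 49440 / 17860.2 = 2.7682

Compression ratio = 2.7682


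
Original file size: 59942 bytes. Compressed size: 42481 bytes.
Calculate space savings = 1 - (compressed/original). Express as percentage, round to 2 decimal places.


ratio = compressed/original = 42481/59942 = 0.708702
savings = 1 - ratio = 1 - 0.708702 = 0.291298
as a percentage: 0.291298 * 100 = 29.13%

Space savings = 1 - 42481/59942 = 29.13%


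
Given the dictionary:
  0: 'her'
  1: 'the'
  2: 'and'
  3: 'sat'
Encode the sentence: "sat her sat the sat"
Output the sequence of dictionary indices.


Look up each word in the dictionary:
  'sat' -> 3
  'her' -> 0
  'sat' -> 3
  'the' -> 1
  'sat' -> 3

Encoded: [3, 0, 3, 1, 3]


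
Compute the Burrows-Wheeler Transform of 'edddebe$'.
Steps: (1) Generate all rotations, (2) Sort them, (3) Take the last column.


Rotations (sorted):
  0: $edddebe -> last char: e
  1: be$eddde -> last char: e
  2: dddebe$e -> last char: e
  3: ddebe$ed -> last char: d
  4: debe$edd -> last char: d
  5: e$edddeb -> last char: b
  6: ebe$eddd -> last char: d
  7: edddebe$ -> last char: $


BWT = eeeddbd$


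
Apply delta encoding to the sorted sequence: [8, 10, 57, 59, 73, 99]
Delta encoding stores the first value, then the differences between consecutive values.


First value: 8
Deltas:
  10 - 8 = 2
  57 - 10 = 47
  59 - 57 = 2
  73 - 59 = 14
  99 - 73 = 26


Delta encoded: [8, 2, 47, 2, 14, 26]


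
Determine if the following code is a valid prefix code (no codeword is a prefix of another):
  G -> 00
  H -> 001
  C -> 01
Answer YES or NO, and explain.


Checking each pair (does one codeword prefix another?):
  G='00' vs H='001': prefix -- VIOLATION

NO -- this is NOT a valid prefix code. G (00) is a prefix of H (001).


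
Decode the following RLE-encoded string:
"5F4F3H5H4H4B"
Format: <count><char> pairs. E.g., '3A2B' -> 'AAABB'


Expanding each <count><char> pair:
  5F -> 'FFFFF'
  4F -> 'FFFF'
  3H -> 'HHH'
  5H -> 'HHHHH'
  4H -> 'HHHH'
  4B -> 'BBBB'

Decoded = FFFFFFFFFHHHHHHHHHHHHBBBB


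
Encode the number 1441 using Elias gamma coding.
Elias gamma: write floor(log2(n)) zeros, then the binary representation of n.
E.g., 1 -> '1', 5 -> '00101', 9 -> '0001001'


num_bits = floor(log2(1441)) + 1 = 11
leading_zeros = num_bits - 1 = 10
binary(1441) = 10110100001

Elias gamma(1441) = '0000000000' + '10110100001' = 000000000010110100001 (21 bits)


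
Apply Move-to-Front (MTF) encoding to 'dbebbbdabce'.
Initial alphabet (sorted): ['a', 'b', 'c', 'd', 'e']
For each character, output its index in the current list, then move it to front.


MTF encoding:
'd': index 3 in ['a', 'b', 'c', 'd', 'e'] -> ['d', 'a', 'b', 'c', 'e']
'b': index 2 in ['d', 'a', 'b', 'c', 'e'] -> ['b', 'd', 'a', 'c', 'e']
'e': index 4 in ['b', 'd', 'a', 'c', 'e'] -> ['e', 'b', 'd', 'a', 'c']
'b': index 1 in ['e', 'b', 'd', 'a', 'c'] -> ['b', 'e', 'd', 'a', 'c']
'b': index 0 in ['b', 'e', 'd', 'a', 'c'] -> ['b', 'e', 'd', 'a', 'c']
'b': index 0 in ['b', 'e', 'd', 'a', 'c'] -> ['b', 'e', 'd', 'a', 'c']
'd': index 2 in ['b', 'e', 'd', 'a', 'c'] -> ['d', 'b', 'e', 'a', 'c']
'a': index 3 in ['d', 'b', 'e', 'a', 'c'] -> ['a', 'd', 'b', 'e', 'c']
'b': index 2 in ['a', 'd', 'b', 'e', 'c'] -> ['b', 'a', 'd', 'e', 'c']
'c': index 4 in ['b', 'a', 'd', 'e', 'c'] -> ['c', 'b', 'a', 'd', 'e']
'e': index 4 in ['c', 'b', 'a', 'd', 'e'] -> ['e', 'c', 'b', 'a', 'd']


Output: [3, 2, 4, 1, 0, 0, 2, 3, 2, 4, 4]


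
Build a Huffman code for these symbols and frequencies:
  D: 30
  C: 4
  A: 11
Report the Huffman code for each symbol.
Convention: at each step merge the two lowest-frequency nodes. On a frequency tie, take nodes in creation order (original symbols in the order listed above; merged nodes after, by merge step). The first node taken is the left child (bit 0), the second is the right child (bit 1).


Huffman tree construction:
Step 1: Merge C(4) + A(11) = 15
Step 2: Merge (C+A)(15) + D(30) = 45
Read each symbol's code off the tree from the root (left child = 0, right child = 1).

Codes:
  D: 1 (length 1)
  C: 00 (length 2)
  A: 01 (length 2)
Average code length: 60/45 = 1.3333 bits/symbol


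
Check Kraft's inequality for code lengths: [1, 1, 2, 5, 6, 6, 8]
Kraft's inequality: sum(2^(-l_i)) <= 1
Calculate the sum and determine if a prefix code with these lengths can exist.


Sum = 2^(-1) + 2^(-1) + 2^(-2) + 2^(-5) + 2^(-6) + 2^(-6) + 2^(-8)
    = 0.5 + 0.5 + 0.25 + 0.03125 + 0.015625 + 0.015625 + 0.00390625
    = 337/256 = 1.31640625
Since 1.31640625 > 1, Kraft's inequality is NOT satisfied.
A prefix code with these lengths CANNOT exist.

Kraft sum = 1.31640625. Not satisfied.


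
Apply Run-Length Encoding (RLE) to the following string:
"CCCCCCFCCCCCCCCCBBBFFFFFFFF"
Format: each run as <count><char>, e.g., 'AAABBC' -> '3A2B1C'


Scanning runs left to right:
  i=0: run of 'C' x 6 -> '6C'
  i=6: run of 'F' x 1 -> '1F'
  i=7: run of 'C' x 9 -> '9C'
  i=16: run of 'B' x 3 -> '3B'
  i=19: run of 'F' x 8 -> '8F'

RLE = 6C1F9C3B8F


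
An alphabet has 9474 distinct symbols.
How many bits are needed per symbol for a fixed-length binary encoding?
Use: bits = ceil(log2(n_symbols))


log2(9474) = 13.2098
Bracket: 2^13 = 8192 < 9474 <= 2^14 = 16384
So ceil(log2(9474)) = 14

bits = ceil(log2(9474)) = ceil(13.2098) = 14 bits


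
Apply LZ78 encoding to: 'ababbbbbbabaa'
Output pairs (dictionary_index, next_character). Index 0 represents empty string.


LZ78 encoding steps:
Dictionary: {0: ''}
Step 1: w='' (idx 0), next='a' -> output (0, 'a'), add 'a' as idx 1
Step 2: w='' (idx 0), next='b' -> output (0, 'b'), add 'b' as idx 2
Step 3: w='a' (idx 1), next='b' -> output (1, 'b'), add 'ab' as idx 3
Step 4: w='b' (idx 2), next='b' -> output (2, 'b'), add 'bb' as idx 4
Step 5: w='bb' (idx 4), next='b' -> output (4, 'b'), add 'bbb' as idx 5
Step 6: w='ab' (idx 3), next='a' -> output (3, 'a'), add 'aba' as idx 6
Step 7: w='a' (idx 1), end of input -> output (1, '')


Encoded: [(0, 'a'), (0, 'b'), (1, 'b'), (2, 'b'), (4, 'b'), (3, 'a'), (1, '')]


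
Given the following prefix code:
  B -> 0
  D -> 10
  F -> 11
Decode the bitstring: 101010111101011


Decoding step by step:
Bits 10 -> D
Bits 10 -> D
Bits 10 -> D
Bits 11 -> F
Bits 11 -> F
Bits 0 -> B
Bits 10 -> D
Bits 11 -> F


Decoded message: DDDFFBDF


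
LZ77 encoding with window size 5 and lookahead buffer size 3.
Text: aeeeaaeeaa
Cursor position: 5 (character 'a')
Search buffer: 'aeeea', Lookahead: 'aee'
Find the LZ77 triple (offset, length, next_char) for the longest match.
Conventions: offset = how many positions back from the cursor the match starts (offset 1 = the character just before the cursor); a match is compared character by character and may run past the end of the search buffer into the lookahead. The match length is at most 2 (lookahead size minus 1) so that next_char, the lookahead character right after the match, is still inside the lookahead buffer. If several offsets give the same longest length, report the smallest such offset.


Try each offset into the search buffer:
  offset=1 (pos 4, char 'a'): match length 1
  offset=2 (pos 3, char 'e'): match length 0
  offset=3 (pos 2, char 'e'): match length 0
  offset=4 (pos 1, char 'e'): match length 0
  offset=5 (pos 0, char 'a'): match length 2
Longest match has length 2 at offset 5.
next_char = character at position 5 + 2 = 7 -> 'e'

Best match: offset=5, length=2 (matching 'ae' starting at position 0)
LZ77 triple: (5, 2, 'e')


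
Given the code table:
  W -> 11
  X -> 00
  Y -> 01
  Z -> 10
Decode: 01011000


Decoding:
01 -> Y
01 -> Y
10 -> Z
00 -> X


Result: YYZX


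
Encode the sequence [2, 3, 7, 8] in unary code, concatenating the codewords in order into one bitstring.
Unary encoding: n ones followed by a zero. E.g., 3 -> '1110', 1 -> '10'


Encode each number as n ones followed by a terminating 0:
  2 -> 110 (3 bits)
  3 -> 1110 (4 bits)
  7 -> 11111110 (8 bits)
  8 -> 111111110 (9 bits)
Total length = 3 + 4 + 8 + 9 = 24 bits.

Unary([2, 3, 7, 8]) = 110111011111110111111110 (24 bits)


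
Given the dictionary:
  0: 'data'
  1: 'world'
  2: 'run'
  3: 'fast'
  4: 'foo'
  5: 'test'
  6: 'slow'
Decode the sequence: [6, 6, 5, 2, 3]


Look up each index in the dictionary:
  6 -> 'slow'
  6 -> 'slow'
  5 -> 'test'
  2 -> 'run'
  3 -> 'fast'

Decoded: "slow slow test run fast"
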